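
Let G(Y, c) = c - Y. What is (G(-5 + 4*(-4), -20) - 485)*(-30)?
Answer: 14520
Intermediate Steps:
(G(-5 + 4*(-4), -20) - 485)*(-30) = ((-20 - (-5 + 4*(-4))) - 485)*(-30) = ((-20 - (-5 - 16)) - 485)*(-30) = ((-20 - 1*(-21)) - 485)*(-30) = ((-20 + 21) - 485)*(-30) = (1 - 485)*(-30) = -484*(-30) = 14520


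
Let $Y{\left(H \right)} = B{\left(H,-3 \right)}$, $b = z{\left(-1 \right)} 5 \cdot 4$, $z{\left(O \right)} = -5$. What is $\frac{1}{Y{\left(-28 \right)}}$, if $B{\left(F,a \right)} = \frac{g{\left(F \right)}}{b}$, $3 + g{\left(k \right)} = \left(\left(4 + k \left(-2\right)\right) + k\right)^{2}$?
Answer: $- \frac{100}{1021} \approx -0.097943$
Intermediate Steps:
$g{\left(k \right)} = -3 + \left(4 - k\right)^{2}$ ($g{\left(k \right)} = -3 + \left(\left(4 + k \left(-2\right)\right) + k\right)^{2} = -3 + \left(\left(4 - 2 k\right) + k\right)^{2} = -3 + \left(4 - k\right)^{2}$)
$b = -100$ ($b = \left(-5\right) 5 \cdot 4 = \left(-25\right) 4 = -100$)
$B{\left(F,a \right)} = \frac{3}{100} - \frac{\left(-4 + F\right)^{2}}{100}$ ($B{\left(F,a \right)} = \frac{-3 + \left(-4 + F\right)^{2}}{-100} = \left(-3 + \left(-4 + F\right)^{2}\right) \left(- \frac{1}{100}\right) = \frac{3}{100} - \frac{\left(-4 + F\right)^{2}}{100}$)
$Y{\left(H \right)} = \frac{3}{100} - \frac{\left(-4 + H\right)^{2}}{100}$
$\frac{1}{Y{\left(-28 \right)}} = \frac{1}{\frac{3}{100} - \frac{\left(-4 - 28\right)^{2}}{100}} = \frac{1}{\frac{3}{100} - \frac{\left(-32\right)^{2}}{100}} = \frac{1}{\frac{3}{100} - \frac{256}{25}} = \frac{1}{- \frac{1021}{100}} = - \frac{100}{1021}$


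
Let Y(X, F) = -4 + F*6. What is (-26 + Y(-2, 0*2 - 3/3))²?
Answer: 1296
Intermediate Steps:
Y(X, F) = -4 + 6*F
(-26 + Y(-2, 0*2 - 3/3))² = (-26 + (-4 + 6*(0*2 - 3/3)))² = (-26 + (-4 + 6*(0 - 3*⅓)))² = (-26 + (-4 + 6*(0 - 1)))² = (-26 + (-4 + 6*(-1)))² = (-26 + (-4 - 6))² = (-26 - 10)² = (-36)² = 1296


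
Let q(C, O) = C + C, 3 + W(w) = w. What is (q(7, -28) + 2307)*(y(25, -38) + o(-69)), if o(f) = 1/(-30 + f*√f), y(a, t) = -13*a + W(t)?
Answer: 2321*(-25254*√69 + 10981*I)/(3*(-10*I + 23*√69)) ≈ -8.4949e+5 + 4.0384*I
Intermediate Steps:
W(w) = -3 + w
q(C, O) = 2*C
y(a, t) = -3 + t - 13*a (y(a, t) = -13*a + (-3 + t) = -3 + t - 13*a)
o(f) = 1/(-30 + f^(3/2))
(q(7, -28) + 2307)*(y(25, -38) + o(-69)) = (2*7 + 2307)*((-3 - 38 - 13*25) + 1/(-30 + (-69)^(3/2))) = (14 + 2307)*((-3 - 38 - 325) + 1/(-30 - 69*I*√69)) = 2321*(-366 + 1/(-30 - 69*I*√69)) = -849486 + 2321/(-30 - 69*I*√69)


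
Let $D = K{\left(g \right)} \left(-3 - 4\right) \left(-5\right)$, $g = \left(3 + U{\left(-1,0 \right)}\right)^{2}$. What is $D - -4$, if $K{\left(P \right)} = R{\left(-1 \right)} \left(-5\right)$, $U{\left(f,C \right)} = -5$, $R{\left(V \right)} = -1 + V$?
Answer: $354$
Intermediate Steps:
$g = 4$ ($g = \left(3 - 5\right)^{2} = \left(-2\right)^{2} = 4$)
$K{\left(P \right)} = 10$ ($K{\left(P \right)} = \left(-1 - 1\right) \left(-5\right) = \left(-2\right) \left(-5\right) = 10$)
$D = 350$ ($D = 10 \left(-3 - 4\right) \left(-5\right) = 10 \left(\left(-7\right) \left(-5\right)\right) = 10 \cdot 35 = 350$)
$D - -4 = 350 - -4 = 350 + 4 = 354$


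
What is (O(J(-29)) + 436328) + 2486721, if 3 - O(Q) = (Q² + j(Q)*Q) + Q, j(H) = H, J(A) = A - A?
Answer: 2923052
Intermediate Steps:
J(A) = 0
O(Q) = 3 - Q - 2*Q² (O(Q) = 3 - ((Q² + Q*Q) + Q) = 3 - ((Q² + Q²) + Q) = 3 - (2*Q² + Q) = 3 - (Q + 2*Q²) = 3 + (-Q - 2*Q²) = 3 - Q - 2*Q²)
(O(J(-29)) + 436328) + 2486721 = ((3 - 1*0 - 2*0²) + 436328) + 2486721 = ((3 + 0 - 2*0) + 436328) + 2486721 = ((3 + 0 + 0) + 436328) + 2486721 = (3 + 436328) + 2486721 = 436331 + 2486721 = 2923052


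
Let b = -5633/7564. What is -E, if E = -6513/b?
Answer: -49264332/5633 ≈ -8745.7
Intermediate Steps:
b = -5633/7564 (b = -5633*1/7564 = -5633/7564 ≈ -0.74471)
E = 49264332/5633 (E = -6513/(-5633/7564) = -6513*(-7564/5633) = 49264332/5633 ≈ 8745.7)
-E = -1*49264332/5633 = -49264332/5633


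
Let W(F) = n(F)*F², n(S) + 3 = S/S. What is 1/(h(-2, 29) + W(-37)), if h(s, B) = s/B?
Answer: -29/79404 ≈ -0.00036522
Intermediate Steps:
n(S) = -2 (n(S) = -3 + S/S = -3 + 1 = -2)
W(F) = -2*F²
1/(h(-2, 29) + W(-37)) = 1/(-2/29 - 2*(-37)²) = 1/(-2*1/29 - 2*1369) = 1/(-2/29 - 2738) = 1/(-79404/29) = -29/79404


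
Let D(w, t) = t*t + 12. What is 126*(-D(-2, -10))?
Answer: -14112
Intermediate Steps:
D(w, t) = 12 + t**2 (D(w, t) = t**2 + 12 = 12 + t**2)
126*(-D(-2, -10)) = 126*(-(12 + (-10)**2)) = 126*(-(12 + 100)) = 126*(-1*112) = 126*(-112) = -14112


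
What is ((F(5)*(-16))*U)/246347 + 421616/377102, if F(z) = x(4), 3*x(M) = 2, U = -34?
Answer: 9176523448/8196877623 ≈ 1.1195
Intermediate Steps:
x(M) = 2/3 (x(M) = (1/3)*2 = 2/3)
F(z) = 2/3
((F(5)*(-16))*U)/246347 + 421616/377102 = (((2/3)*(-16))*(-34))/246347 + 421616/377102 = -32/3*(-34)*(1/246347) + 421616*(1/377102) = (1088/3)*(1/246347) + 210808/188551 = 64/43473 + 210808/188551 = 9176523448/8196877623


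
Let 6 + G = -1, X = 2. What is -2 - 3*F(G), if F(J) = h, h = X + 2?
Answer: -14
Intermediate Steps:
G = -7 (G = -6 - 1 = -7)
h = 4 (h = 2 + 2 = 4)
F(J) = 4
-2 - 3*F(G) = -2 - 3*4 = -2 - 12 = -14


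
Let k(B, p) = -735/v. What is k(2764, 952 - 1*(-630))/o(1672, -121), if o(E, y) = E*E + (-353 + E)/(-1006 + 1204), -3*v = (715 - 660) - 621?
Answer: -218295/156648127133 ≈ -1.3935e-6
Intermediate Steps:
v = 566/3 (v = -((715 - 660) - 621)/3 = -(55 - 621)/3 = -1/3*(-566) = 566/3 ≈ 188.67)
k(B, p) = -2205/566 (k(B, p) = -735/566/3 = -735*3/566 = -2205/566)
o(E, y) = -353/198 + E**2 + E/198 (o(E, y) = E**2 + (-353 + E)/198 = E**2 + (-353 + E)*(1/198) = E**2 + (-353/198 + E/198) = -353/198 + E**2 + E/198)
k(2764, 952 - 1*(-630))/o(1672, -121) = -2205/(566*(-353/198 + 1672**2 + (1/198)*1672)) = -2205/(566*(-353/198 + 2795584 + 76/9)) = -2205/(566*553526951/198) = -2205/566*198/553526951 = -218295/156648127133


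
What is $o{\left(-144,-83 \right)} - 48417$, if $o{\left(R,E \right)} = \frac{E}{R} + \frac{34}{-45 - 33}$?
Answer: $- \frac{90636361}{1872} \approx -48417.0$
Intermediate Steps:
$o{\left(R,E \right)} = - \frac{17}{39} + \frac{E}{R}$ ($o{\left(R,E \right)} = \frac{E}{R} + \frac{34}{-78} = \frac{E}{R} + 34 \left(- \frac{1}{78}\right) = \frac{E}{R} - \frac{17}{39} = - \frac{17}{39} + \frac{E}{R}$)
$o{\left(-144,-83 \right)} - 48417 = \left(- \frac{17}{39} - \frac{83}{-144}\right) - 48417 = \left(- \frac{17}{39} - - \frac{83}{144}\right) - 48417 = \left(- \frac{17}{39} + \frac{83}{144}\right) - 48417 = \frac{263}{1872} - 48417 = - \frac{90636361}{1872}$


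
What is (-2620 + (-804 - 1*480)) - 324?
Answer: -4228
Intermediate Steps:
(-2620 + (-804 - 1*480)) - 324 = (-2620 + (-804 - 480)) - 324 = (-2620 - 1284) - 324 = -3904 - 324 = -4228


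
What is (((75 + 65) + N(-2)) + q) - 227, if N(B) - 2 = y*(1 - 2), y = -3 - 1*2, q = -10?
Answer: -90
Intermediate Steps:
y = -5 (y = -3 - 2 = -5)
N(B) = 7 (N(B) = 2 - 5*(1 - 2) = 2 - 5*(-1) = 2 + 5 = 7)
(((75 + 65) + N(-2)) + q) - 227 = (((75 + 65) + 7) - 10) - 227 = ((140 + 7) - 10) - 227 = (147 - 10) - 227 = 137 - 227 = -90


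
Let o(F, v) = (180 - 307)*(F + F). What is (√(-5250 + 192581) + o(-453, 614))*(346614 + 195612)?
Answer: 62389608012 + 542226*√187331 ≈ 6.2624e+10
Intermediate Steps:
o(F, v) = -254*F
(√(-5250 + 192581) + o(-453, 614))*(346614 + 195612) = (√(-5250 + 192581) - 254*(-453))*(346614 + 195612) = (√187331 + 115062)*542226 = (115062 + √187331)*542226 = 62389608012 + 542226*√187331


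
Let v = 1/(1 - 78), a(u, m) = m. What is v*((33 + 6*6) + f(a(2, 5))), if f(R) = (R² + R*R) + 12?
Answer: -131/77 ≈ -1.7013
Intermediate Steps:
f(R) = 12 + 2*R² (f(R) = (R² + R²) + 12 = 2*R² + 12 = 12 + 2*R²)
v = -1/77 (v = 1/(-77) = -1/77 ≈ -0.012987)
v*((33 + 6*6) + f(a(2, 5))) = -((33 + 6*6) + (12 + 2*5²))/77 = -((33 + 36) + (12 + 2*25))/77 = -(69 + (12 + 50))/77 = -(69 + 62)/77 = -1/77*131 = -131/77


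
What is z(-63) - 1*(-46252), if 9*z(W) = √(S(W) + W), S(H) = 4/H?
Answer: 46252 + I*√27811/189 ≈ 46252.0 + 0.88236*I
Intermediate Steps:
z(W) = √(W + 4/W)/9 (z(W) = √(4/W + W)/9 = √(W + 4/W)/9)
z(-63) - 1*(-46252) = √(-63 + 4/(-63))/9 - 1*(-46252) = √(-63 + 4*(-1/63))/9 + 46252 = √(-63 - 4/63)/9 + 46252 = √(-3973/63)/9 + 46252 = (I*√27811/21)/9 + 46252 = I*√27811/189 + 46252 = 46252 + I*√27811/189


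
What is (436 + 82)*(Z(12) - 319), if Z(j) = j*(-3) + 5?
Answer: -181300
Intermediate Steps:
Z(j) = 5 - 3*j (Z(j) = -3*j + 5 = 5 - 3*j)
(436 + 82)*(Z(12) - 319) = (436 + 82)*((5 - 3*12) - 319) = 518*((5 - 36) - 319) = 518*(-31 - 319) = 518*(-350) = -181300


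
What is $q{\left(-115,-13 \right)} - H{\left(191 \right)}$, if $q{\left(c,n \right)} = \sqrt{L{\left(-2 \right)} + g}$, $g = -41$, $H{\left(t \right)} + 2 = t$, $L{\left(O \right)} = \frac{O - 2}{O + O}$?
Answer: $-189 + 2 i \sqrt{10} \approx -189.0 + 6.3246 i$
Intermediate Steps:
$L{\left(O \right)} = \frac{-2 + O}{2 O}$
$H{\left(t \right)} = -2 + t$
$q{\left(c,n \right)} = 2 i \sqrt{10}$ ($q{\left(c,n \right)} = \sqrt{\frac{-2 - 2}{2 \left(-2\right)} - 41} = \sqrt{\frac{1}{2} \left(- \frac{1}{2}\right) \left(-4\right) - 41} = \sqrt{1 - 41} = \sqrt{-40} = 2 i \sqrt{10}$)
$q{\left(-115,-13 \right)} - H{\left(191 \right)} = 2 i \sqrt{10} - \left(-2 + 191\right) = 2 i \sqrt{10} - 189 = -189 + 2 i \sqrt{10}$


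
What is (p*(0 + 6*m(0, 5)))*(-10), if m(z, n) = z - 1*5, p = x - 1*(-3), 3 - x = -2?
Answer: 2400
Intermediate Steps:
x = 5 (x = 3 - 1*(-2) = 3 + 2 = 5)
p = 8 (p = 5 - 1*(-3) = 5 + 3 = 8)
m(z, n) = -5 + z (m(z, n) = z - 5 = -5 + z)
(p*(0 + 6*m(0, 5)))*(-10) = (8*(0 + 6*(-5 + 0)))*(-10) = (8*(0 + 6*(-5)))*(-10) = (8*(0 - 30))*(-10) = (8*(-30))*(-10) = -240*(-10) = 2400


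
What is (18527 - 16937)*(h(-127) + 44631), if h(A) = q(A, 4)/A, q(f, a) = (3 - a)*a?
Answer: 9012344190/127 ≈ 7.0963e+7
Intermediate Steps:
q(f, a) = a*(3 - a)
h(A) = -4/A (h(A) = (4*(3 - 1*4))/A = (4*(3 - 4))/A = (4*(-1))/A = -4/A)
(18527 - 16937)*(h(-127) + 44631) = (18527 - 16937)*(-4/(-127) + 44631) = 1590*(-4*(-1/127) + 44631) = 1590*(4/127 + 44631) = 1590*(5668141/127) = 9012344190/127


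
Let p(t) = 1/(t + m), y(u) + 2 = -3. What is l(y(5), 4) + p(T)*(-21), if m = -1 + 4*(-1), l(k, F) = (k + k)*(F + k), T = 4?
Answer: 31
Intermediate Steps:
y(u) = -5 (y(u) = -2 - 3 = -5)
l(k, F) = 2*k*(F + k) (l(k, F) = (2*k)*(F + k) = 2*k*(F + k))
m = -5 (m = -1 - 4 = -5)
p(t) = 1/(-5 + t) (p(t) = 1/(t - 5) = 1/(-5 + t))
l(y(5), 4) + p(T)*(-21) = 2*(-5)*(4 - 5) - 21/(-5 + 4) = 2*(-5)*(-1) - 21/(-1) = 10 - 1*(-21) = 10 + 21 = 31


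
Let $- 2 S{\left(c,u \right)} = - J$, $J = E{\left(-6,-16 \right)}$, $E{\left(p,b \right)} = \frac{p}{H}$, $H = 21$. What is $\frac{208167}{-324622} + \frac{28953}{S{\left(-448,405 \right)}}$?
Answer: $- \frac{65791673529}{324622} \approx -2.0267 \cdot 10^{5}$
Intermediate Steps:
$E{\left(p,b \right)} = \frac{p}{21}$
$J = - \frac{2}{7}$ ($J = \frac{1}{21} \left(-6\right) = - \frac{2}{7} \approx -0.28571$)
$S{\left(c,u \right)} = - \frac{1}{7}$ ($S{\left(c,u \right)} = - \frac{\left(-1\right) \left(- \frac{2}{7}\right)}{2} = \left(- \frac{1}{2}\right) \frac{2}{7} = - \frac{1}{7}$)
$\frac{208167}{-324622} + \frac{28953}{S{\left(-448,405 \right)}} = \frac{208167}{-324622} + \frac{28953}{- \frac{1}{7}} = 208167 \left(- \frac{1}{324622}\right) + 28953 \left(-7\right) = - \frac{208167}{324622} - 202671 = - \frac{65791673529}{324622}$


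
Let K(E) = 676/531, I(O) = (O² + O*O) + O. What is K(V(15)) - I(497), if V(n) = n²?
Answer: -262586789/531 ≈ -4.9451e+5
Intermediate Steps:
I(O) = O + 2*O² (I(O) = (O² + O²) + O = 2*O² + O = O + 2*O²)
K(E) = 676/531 (K(E) = 676*(1/531) = 676/531)
K(V(15)) - I(497) = 676/531 - 497*(1 + 2*497) = 676/531 - 497*(1 + 994) = 676/531 - 497*995 = 676/531 - 1*494515 = 676/531 - 494515 = -262586789/531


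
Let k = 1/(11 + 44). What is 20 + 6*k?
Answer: 1106/55 ≈ 20.109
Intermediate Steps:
k = 1/55 ≈ 0.018182
20 + 6*k = 20 + 6*(1/55) = 20 + 6/55 = 1106/55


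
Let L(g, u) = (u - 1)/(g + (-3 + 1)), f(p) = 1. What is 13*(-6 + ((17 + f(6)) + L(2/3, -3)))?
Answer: 195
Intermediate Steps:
L(g, u) = (-1 + u)/(-2 + g) (L(g, u) = (-1 + u)/(g - 2) = (-1 + u)/(-2 + g))
13*(-6 + ((17 + f(6)) + L(2/3, -3))) = 13*(-6 + ((17 + 1) + (-1 - 3)/(-2 + 2/3))) = 13*(-6 + (18 - 4/(-2 + 2*(⅓)))) = 13*(-6 + (18 - 4/(-2 + ⅔))) = 13*(-6 + (18 - 4/(-4/3))) = 13*(-6 + (18 - ¾*(-4))) = 13*(-6 + (18 + 3)) = 13*(-6 + 21) = 13*15 = 195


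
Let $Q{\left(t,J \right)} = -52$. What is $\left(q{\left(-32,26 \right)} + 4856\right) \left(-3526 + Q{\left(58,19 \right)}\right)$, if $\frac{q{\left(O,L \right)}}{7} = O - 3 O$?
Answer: $-18977712$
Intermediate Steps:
$q{\left(O,L \right)} = - 14 O$ ($q{\left(O,L \right)} = 7 \left(O - 3 O\right) = 7 \left(- 2 O\right) = - 14 O$)
$\left(q{\left(-32,26 \right)} + 4856\right) \left(-3526 + Q{\left(58,19 \right)}\right) = \left(\left(-14\right) \left(-32\right) + 4856\right) \left(-3526 - 52\right) = \left(448 + 4856\right) \left(-3578\right) = 5304 \left(-3578\right) = -18977712$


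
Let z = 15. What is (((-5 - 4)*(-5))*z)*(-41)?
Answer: -27675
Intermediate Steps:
(((-5 - 4)*(-5))*z)*(-41) = (((-5 - 4)*(-5))*15)*(-41) = (-9*(-5)*15)*(-41) = (45*15)*(-41) = 675*(-41) = -27675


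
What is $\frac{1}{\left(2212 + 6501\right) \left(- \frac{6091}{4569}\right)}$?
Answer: $- \frac{4569}{53070883} \approx -8.6092 \cdot 10^{-5}$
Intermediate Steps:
$\frac{1}{\left(2212 + 6501\right) \left(- \frac{6091}{4569}\right)} = \frac{1}{8713 \left(\left(-6091\right) \frac{1}{4569}\right)} = \frac{1}{8713 \left(- \frac{6091}{4569}\right)} = \frac{1}{8713} \left(- \frac{4569}{6091}\right) = - \frac{4569}{53070883}$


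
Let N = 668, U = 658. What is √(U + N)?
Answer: √1326 ≈ 36.414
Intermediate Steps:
√(U + N) = √(658 + 668) = √1326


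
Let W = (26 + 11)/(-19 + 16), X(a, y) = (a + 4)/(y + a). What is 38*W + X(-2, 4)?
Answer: -1403/3 ≈ -467.67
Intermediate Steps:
X(a, y) = (4 + a)/(a + y)
W = -37/3 (W = 37/(-3) = 37*(-⅓) = -37/3 ≈ -12.333)
38*W + X(-2, 4) = 38*(-37/3) + (4 - 2)/(-2 + 4) = -1406/3 + 2/2 = -1406/3 + (½)*2 = -1406/3 + 1 = -1403/3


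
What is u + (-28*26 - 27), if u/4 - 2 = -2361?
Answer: -10191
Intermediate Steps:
u = -9436 (u = 8 + 4*(-2361) = 8 - 9444 = -9436)
u + (-28*26 - 27) = -9436 + (-28*26 - 27) = -9436 + (-728 - 27) = -9436 - 755 = -10191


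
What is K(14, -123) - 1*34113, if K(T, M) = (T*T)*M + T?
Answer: -58207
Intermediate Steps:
K(T, M) = T + M*T² (K(T, M) = T²*M + T = M*T² + T = T + M*T²)
K(14, -123) - 1*34113 = 14*(1 - 123*14) - 1*34113 = 14*(1 - 1722) - 34113 = 14*(-1721) - 34113 = -24094 - 34113 = -58207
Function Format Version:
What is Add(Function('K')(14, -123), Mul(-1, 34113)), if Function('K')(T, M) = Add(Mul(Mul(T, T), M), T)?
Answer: -58207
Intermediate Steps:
Function('K')(T, M) = Add(T, Mul(M, Pow(T, 2))) (Function('K')(T, M) = Add(Mul(Pow(T, 2), M), T) = Add(Mul(M, Pow(T, 2)), T) = Add(T, Mul(M, Pow(T, 2))))
Add(Function('K')(14, -123), Mul(-1, 34113)) = Add(Mul(14, Add(1, Mul(-123, 14))), Mul(-1, 34113)) = Add(Mul(14, Add(1, -1722)), -34113) = Add(Mul(14, -1721), -34113) = Add(-24094, -34113) = -58207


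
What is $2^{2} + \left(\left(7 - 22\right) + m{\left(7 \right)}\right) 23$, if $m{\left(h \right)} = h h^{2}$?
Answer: $7548$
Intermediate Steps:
$m{\left(h \right)} = h^{3}$
$2^{2} + \left(\left(7 - 22\right) + m{\left(7 \right)}\right) 23 = 2^{2} + \left(\left(7 - 22\right) + 7^{3}\right) 23 = 4 + \left(-15 + 343\right) 23 = 4 + 328 \cdot 23 = 4 + 7544 = 7548$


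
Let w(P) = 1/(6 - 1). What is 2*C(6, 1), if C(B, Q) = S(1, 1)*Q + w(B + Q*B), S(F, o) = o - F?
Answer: 2/5 ≈ 0.40000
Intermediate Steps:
w(P) = 1/5
C(B, Q) = 1/5 (C(B, Q) = (1 - 1*1)*Q + 1/5 = (1 - 1)*Q + 1/5 = 0*Q + 1/5 = 0 + 1/5 = 1/5)
2*C(6, 1) = 2*(1/5) = 2/5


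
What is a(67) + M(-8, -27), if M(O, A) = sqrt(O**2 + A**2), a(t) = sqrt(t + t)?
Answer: sqrt(134) + sqrt(793) ≈ 39.736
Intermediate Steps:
a(t) = sqrt(2)*sqrt(t) (a(t) = sqrt(2*t) = sqrt(2)*sqrt(t))
M(O, A) = sqrt(A**2 + O**2)
a(67) + M(-8, -27) = sqrt(2)*sqrt(67) + sqrt((-27)**2 + (-8)**2) = sqrt(134) + sqrt(729 + 64) = sqrt(134) + sqrt(793)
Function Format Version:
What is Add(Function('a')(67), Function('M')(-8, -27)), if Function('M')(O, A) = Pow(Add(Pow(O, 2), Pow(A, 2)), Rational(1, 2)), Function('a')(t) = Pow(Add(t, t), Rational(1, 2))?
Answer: Add(Pow(134, Rational(1, 2)), Pow(793, Rational(1, 2))) ≈ 39.736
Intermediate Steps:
Function('a')(t) = Mul(Pow(2, Rational(1, 2)), Pow(t, Rational(1, 2))) (Function('a')(t) = Pow(Mul(2, t), Rational(1, 2)) = Mul(Pow(2, Rational(1, 2)), Pow(t, Rational(1, 2))))
Function('M')(O, A) = Pow(Add(Pow(A, 2), Pow(O, 2)), Rational(1, 2))
Add(Function('a')(67), Function('M')(-8, -27)) = Add(Mul(Pow(2, Rational(1, 2)), Pow(67, Rational(1, 2))), Pow(Add(Pow(-27, 2), Pow(-8, 2)), Rational(1, 2))) = Add(Pow(134, Rational(1, 2)), Pow(Add(729, 64), Rational(1, 2))) = Add(Pow(134, Rational(1, 2)), Pow(793, Rational(1, 2)))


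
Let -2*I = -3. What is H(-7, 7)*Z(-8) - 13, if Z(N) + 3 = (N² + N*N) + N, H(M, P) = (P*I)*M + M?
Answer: -18863/2 ≈ -9431.5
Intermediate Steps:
I = 3/2 (I = -½*(-3) = 3/2 ≈ 1.5000)
H(M, P) = M + 3*M*P/2 (H(M, P) = (P*(3/2))*M + M = (3*P/2)*M + M = 3*M*P/2 + M = M + 3*M*P/2)
Z(N) = -3 + N + 2*N² (Z(N) = -3 + ((N² + N*N) + N) = -3 + ((N² + N²) + N) = -3 + (2*N² + N) = -3 + (N + 2*N²) = -3 + N + 2*N²)
H(-7, 7)*Z(-8) - 13 = ((½)*(-7)*(2 + 3*7))*(-3 - 8 + 2*(-8)²) - 13 = ((½)*(-7)*(2 + 21))*(-3 - 8 + 2*64) - 13 = ((½)*(-7)*23)*(-3 - 8 + 128) - 13 = -161/2*117 - 13 = -18837/2 - 13 = -18863/2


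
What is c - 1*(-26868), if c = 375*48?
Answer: 44868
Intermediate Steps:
c = 18000
c - 1*(-26868) = 18000 - 1*(-26868) = 18000 + 26868 = 44868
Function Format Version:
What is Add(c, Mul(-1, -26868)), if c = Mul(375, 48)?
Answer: 44868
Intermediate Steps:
c = 18000
Add(c, Mul(-1, -26868)) = Add(18000, Mul(-1, -26868)) = Add(18000, 26868) = 44868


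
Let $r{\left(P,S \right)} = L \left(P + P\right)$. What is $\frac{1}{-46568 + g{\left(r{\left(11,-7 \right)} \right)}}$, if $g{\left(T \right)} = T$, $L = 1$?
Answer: $- \frac{1}{46546} \approx -2.1484 \cdot 10^{-5}$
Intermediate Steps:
$r{\left(P,S \right)} = 2 P$ ($r{\left(P,S \right)} = 1 \left(P + P\right) = 1 \cdot 2 P = 2 P$)
$\frac{1}{-46568 + g{\left(r{\left(11,-7 \right)} \right)}} = \frac{1}{-46568 + 2 \cdot 11} = \frac{1}{-46568 + 22} = \frac{1}{-46546} = - \frac{1}{46546}$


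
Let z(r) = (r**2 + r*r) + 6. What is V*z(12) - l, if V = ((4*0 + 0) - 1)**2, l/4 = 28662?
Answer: -114354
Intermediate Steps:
l = 114648 (l = 4*28662 = 114648)
z(r) = 6 + 2*r**2 (z(r) = (r**2 + r**2) + 6 = 2*r**2 + 6 = 6 + 2*r**2)
V = 1 (V = ((0 + 0) - 1)**2 = (0 - 1)**2 = (-1)**2 = 1)
V*z(12) - l = 1*(6 + 2*12**2) - 1*114648 = 1*(6 + 2*144) - 114648 = 1*(6 + 288) - 114648 = 1*294 - 114648 = 294 - 114648 = -114354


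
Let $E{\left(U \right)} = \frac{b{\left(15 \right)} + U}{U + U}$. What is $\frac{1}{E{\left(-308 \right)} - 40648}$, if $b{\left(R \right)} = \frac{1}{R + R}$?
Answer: $- \frac{18480}{751165801} \approx -2.4602 \cdot 10^{-5}$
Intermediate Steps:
$b{\left(R \right)} = \frac{1}{2 R}$
$E{\left(U \right)} = \frac{\frac{1}{30} + U}{2 U}$ ($E{\left(U \right)} = \frac{\frac{1}{2 \cdot 15} + U}{U + U} = \frac{\frac{1}{2} \cdot \frac{1}{15} + U}{2 U} = \left(\frac{1}{30} + U\right) \frac{1}{2 U} = \frac{\frac{1}{30} + U}{2 U}$)
$\frac{1}{E{\left(-308 \right)} - 40648} = \frac{1}{\frac{1 + 30 \left(-308\right)}{60 \left(-308\right)} - 40648} = \frac{1}{\frac{1}{60} \left(- \frac{1}{308}\right) \left(1 - 9240\right) - 40648} = \frac{1}{\frac{1}{60} \left(- \frac{1}{308}\right) \left(-9239\right) - 40648} = \frac{1}{\frac{9239}{18480} - 40648} = \frac{1}{- \frac{751165801}{18480}} = - \frac{18480}{751165801}$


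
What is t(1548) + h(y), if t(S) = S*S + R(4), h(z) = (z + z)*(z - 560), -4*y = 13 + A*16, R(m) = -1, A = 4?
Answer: 19348833/8 ≈ 2.4186e+6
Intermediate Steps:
y = -77/4 (y = -(13 + 4*16)/4 = -(13 + 64)/4 = -¼*77 = -77/4 ≈ -19.250)
h(z) = 2*z*(-560 + z) (h(z) = (2*z)*(-560 + z) = 2*z*(-560 + z))
t(S) = -1 + S² (t(S) = S*S - 1 = S² - 1 = -1 + S²)
t(1548) + h(y) = (-1 + 1548²) + 2*(-77/4)*(-560 - 77/4) = (-1 + 2396304) + 2*(-77/4)*(-2317/4) = 2396303 + 178409/8 = 19348833/8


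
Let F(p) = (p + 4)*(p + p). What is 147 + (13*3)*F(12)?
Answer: 15123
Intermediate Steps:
F(p) = 2*p*(4 + p) (F(p) = (4 + p)*(2*p) = 2*p*(4 + p))
147 + (13*3)*F(12) = 147 + (13*3)*(2*12*(4 + 12)) = 147 + 39*(2*12*16) = 147 + 39*384 = 147 + 14976 = 15123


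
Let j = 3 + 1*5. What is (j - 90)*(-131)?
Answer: 10742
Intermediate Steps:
j = 8 (j = 3 + 5 = 8)
(j - 90)*(-131) = (8 - 90)*(-131) = -82*(-131) = 10742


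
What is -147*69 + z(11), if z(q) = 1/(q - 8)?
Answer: -30428/3 ≈ -10143.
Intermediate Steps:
z(q) = 1/(-8 + q)
-147*69 + z(11) = -147*69 + 1/(-8 + 11) = -10143 + 1/3 = -10143 + ⅓ = -30428/3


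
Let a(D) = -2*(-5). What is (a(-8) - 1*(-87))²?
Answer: 9409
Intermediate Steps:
a(D) = 10
(a(-8) - 1*(-87))² = (10 - 1*(-87))² = (10 + 87)² = 97² = 9409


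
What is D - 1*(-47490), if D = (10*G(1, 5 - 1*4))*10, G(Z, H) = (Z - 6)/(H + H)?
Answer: 47240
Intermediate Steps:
G(Z, H) = (-6 + Z)/(2*H) (G(Z, H) = (-6 + Z)/((2*H)) = (-6 + Z)*(1/(2*H)) = (-6 + Z)/(2*H))
D = -250 (D = (10*((-6 + 1)/(2*(5 - 1*4))))*10 = (10*((1/2)*(-5)/(5 - 4)))*10 = (10*((1/2)*(-5)/1))*10 = (10*((1/2)*1*(-5)))*10 = (10*(-5/2))*10 = -25*10 = -250)
D - 1*(-47490) = -250 - 1*(-47490) = -250 + 47490 = 47240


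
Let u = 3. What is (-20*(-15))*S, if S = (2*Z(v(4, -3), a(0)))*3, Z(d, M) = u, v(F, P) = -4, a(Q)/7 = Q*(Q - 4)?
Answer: 5400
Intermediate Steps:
a(Q) = 7*Q*(-4 + Q) (a(Q) = 7*(Q*(Q - 4)) = 7*(Q*(-4 + Q)) = 7*Q*(-4 + Q))
Z(d, M) = 3
S = 18 (S = (2*3)*3 = 6*3 = 18)
(-20*(-15))*S = -20*(-15)*18 = 300*18 = 5400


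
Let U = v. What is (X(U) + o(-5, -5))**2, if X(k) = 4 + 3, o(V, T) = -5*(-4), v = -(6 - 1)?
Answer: 729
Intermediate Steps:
v = -5 (v = -1*5 = -5)
U = -5
o(V, T) = 20
X(k) = 7
(X(U) + o(-5, -5))**2 = (7 + 20)**2 = 27**2 = 729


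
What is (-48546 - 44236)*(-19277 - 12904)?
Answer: 2985817542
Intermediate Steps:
(-48546 - 44236)*(-19277 - 12904) = -92782*(-32181) = 2985817542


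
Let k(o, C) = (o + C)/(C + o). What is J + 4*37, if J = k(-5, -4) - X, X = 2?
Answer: 147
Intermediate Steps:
k(o, C) = 1 (k(o, C) = (C + o)/(C + o) = 1)
J = -1 (J = 1 - 1*2 = 1 - 2 = -1)
J + 4*37 = -1 + 4*37 = -1 + 148 = 147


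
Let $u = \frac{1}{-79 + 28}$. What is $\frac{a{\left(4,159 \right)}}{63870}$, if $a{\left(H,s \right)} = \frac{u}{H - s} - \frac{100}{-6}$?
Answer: $\frac{14639}{56099150} \approx 0.00026095$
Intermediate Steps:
$u = - \frac{1}{51}$ ($u = \frac{1}{-51} = - \frac{1}{51} \approx -0.019608$)
$a{\left(H,s \right)} = \frac{50}{3} - \frac{1}{51 \left(H - s\right)}$ ($a{\left(H,s \right)} = - \frac{1}{51 \left(H - s\right)} - \frac{100}{-6} = - \frac{1}{51 \left(H - s\right)} - - \frac{50}{3} = - \frac{1}{51 \left(H - s\right)} + \frac{50}{3} = \frac{50}{3} - \frac{1}{51 \left(H - s\right)}$)
$\frac{a{\left(4,159 \right)}}{63870} = \frac{\frac{1}{51} \frac{1}{4 - 159} \left(-1 - 135150 + 850 \cdot 4\right)}{63870} = \frac{-1 - 135150 + 3400}{51 \left(4 - 159\right)} \frac{1}{63870} = \frac{1}{51} \frac{1}{-155} \left(-131751\right) \frac{1}{63870} = \frac{1}{51} \left(- \frac{1}{155}\right) \left(-131751\right) \frac{1}{63870} = \frac{43917}{2635} \cdot \frac{1}{63870} = \frac{14639}{56099150}$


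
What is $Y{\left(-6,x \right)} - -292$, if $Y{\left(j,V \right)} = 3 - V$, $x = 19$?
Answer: $276$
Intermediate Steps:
$Y{\left(-6,x \right)} - -292 = \left(3 - 19\right) - -292 = \left(3 - 19\right) + 292 = -16 + 292 = 276$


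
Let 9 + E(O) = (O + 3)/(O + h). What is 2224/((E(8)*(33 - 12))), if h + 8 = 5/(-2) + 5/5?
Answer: -2224/343 ≈ -6.4840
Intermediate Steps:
h = -19/2 (h = -8 + (5/(-2) + 5/5) = -8 + (5*(-½) + 5*(⅕)) = -8 + (-5/2 + 1) = -8 - 3/2 = -19/2 ≈ -9.5000)
E(O) = -9 + (3 + O)/(-19/2 + O) (E(O) = -9 + (O + 3)/(O - 19/2) = -9 + (3 + O)/(-19/2 + O))
2224/((E(8)*(33 - 12))) = 2224/((((177 - 16*8)/(-19 + 2*8))*(33 - 12))) = 2224/((((177 - 128)/(-19 + 16))*21)) = 2224/(((49/(-3))*21)) = 2224/((-⅓*49*21)) = 2224/((-49/3*21)) = 2224/(-343) = 2224*(-1/343) = -2224/343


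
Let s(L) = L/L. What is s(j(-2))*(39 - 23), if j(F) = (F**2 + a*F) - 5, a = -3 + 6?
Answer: 16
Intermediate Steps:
a = 3
j(F) = -5 + F**2 + 3*F (j(F) = (F**2 + 3*F) - 5 = -5 + F**2 + 3*F)
s(L) = 1
s(j(-2))*(39 - 23) = 1*(39 - 23) = 1*16 = 16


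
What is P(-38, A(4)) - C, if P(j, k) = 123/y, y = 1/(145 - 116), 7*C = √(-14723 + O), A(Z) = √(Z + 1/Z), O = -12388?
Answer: 3567 - I*√27111/7 ≈ 3567.0 - 23.522*I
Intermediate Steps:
C = I*√27111/7 (C = √(-14723 - 12388)/7 = √(-27111)/7 = (I*√27111)/7 = I*√27111/7 ≈ 23.522*I)
y = 1/29 ≈ 0.034483
P(j, k) = 3567 (P(j, k) = 123/(1/29) = 123*29 = 3567)
P(-38, A(4)) - C = 3567 - I*√27111/7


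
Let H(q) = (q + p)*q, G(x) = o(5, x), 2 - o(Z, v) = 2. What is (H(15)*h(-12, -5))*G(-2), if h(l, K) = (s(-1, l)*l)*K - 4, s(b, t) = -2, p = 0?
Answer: 0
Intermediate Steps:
o(Z, v) = 0 (o(Z, v) = 2 - 1*2 = 2 - 2 = 0)
G(x) = 0
H(q) = q**2 (H(q) = (q + 0)*q = q*q = q**2)
h(l, K) = -4 - 2*K*l (h(l, K) = (-2*l)*K - 4 = -2*K*l - 4 = -4 - 2*K*l)
(H(15)*h(-12, -5))*G(-2) = (15**2*(-4 - 2*(-5)*(-12)))*0 = (225*(-4 - 120))*0 = (225*(-124))*0 = -27900*0 = 0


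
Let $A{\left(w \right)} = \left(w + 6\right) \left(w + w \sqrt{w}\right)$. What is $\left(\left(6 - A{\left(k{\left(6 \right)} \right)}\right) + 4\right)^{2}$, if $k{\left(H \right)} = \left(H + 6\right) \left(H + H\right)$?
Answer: $78843024100$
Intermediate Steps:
$k{\left(H \right)} = 2 H \left(6 + H\right)$ ($k{\left(H \right)} = \left(6 + H\right) 2 H = 2 H \left(6 + H\right)$)
$A{\left(w \right)} = \left(6 + w\right) \left(w + w^{\frac{3}{2}}\right)$
$\left(\left(6 - A{\left(k{\left(6 \right)} \right)}\right) + 4\right)^{2} = \left(\left(6 - \left(\left(2 \cdot 6 \left(6 + 6\right)\right)^{2} + \left(2 \cdot 6 \left(6 + 6\right)\right)^{\frac{5}{2}} + 6 \cdot 2 \cdot 6 \left(6 + 6\right) + 6 \left(2 \cdot 6 \left(6 + 6\right)\right)^{\frac{3}{2}}\right)\right) + 4\right)^{2} = \left(\left(6 - \left(\left(2 \cdot 6 \cdot 12\right)^{2} + \left(2 \cdot 6 \cdot 12\right)^{\frac{5}{2}} + 6 \cdot 2 \cdot 6 \cdot 12 + 6 \left(2 \cdot 6 \cdot 12\right)^{\frac{3}{2}}\right)\right) + 4\right)^{2} = \left(\left(6 - \left(144^{2} + 144^{\frac{5}{2}} + 6 \cdot 144 + 6 \cdot 144^{\frac{3}{2}}\right)\right) + 4\right)^{2} = \left(\left(6 - \left(20736 + 248832 + 864 + 6 \cdot 1728\right)\right) + 4\right)^{2} = \left(\left(6 - \left(20736 + 248832 + 864 + 10368\right)\right) + 4\right)^{2} = \left(\left(6 - 280800\right) + 4\right)^{2} = \left(-280794 + 4\right)^{2} = \left(-280790\right)^{2} = 78843024100$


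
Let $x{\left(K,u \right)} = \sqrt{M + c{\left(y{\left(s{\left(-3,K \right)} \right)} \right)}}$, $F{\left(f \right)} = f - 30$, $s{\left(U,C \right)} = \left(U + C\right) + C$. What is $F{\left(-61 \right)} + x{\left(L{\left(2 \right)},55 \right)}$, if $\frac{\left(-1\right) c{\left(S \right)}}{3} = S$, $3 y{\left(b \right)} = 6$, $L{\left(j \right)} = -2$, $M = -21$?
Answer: $-91 + 3 i \sqrt{3} \approx -91.0 + 5.1962 i$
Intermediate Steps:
$s{\left(U,C \right)} = U + 2 C$ ($s{\left(U,C \right)} = \left(C + U\right) + C = U + 2 C$)
$F{\left(f \right)} = -30 + f$ ($F{\left(f \right)} = f - 30 = -30 + f$)
$y{\left(b \right)} = 2$ ($y{\left(b \right)} = \frac{1}{3} \cdot 6 = 2$)
$c{\left(S \right)} = - 3 S$
$x{\left(K,u \right)} = 3 i \sqrt{3}$ ($x{\left(K,u \right)} = \sqrt{-21 - 6} = \sqrt{-27} = 3 i \sqrt{3}$)
$F{\left(-61 \right)} + x{\left(L{\left(2 \right)},55 \right)} = \left(-30 - 61\right) + 3 i \sqrt{3} = -91 + 3 i \sqrt{3}$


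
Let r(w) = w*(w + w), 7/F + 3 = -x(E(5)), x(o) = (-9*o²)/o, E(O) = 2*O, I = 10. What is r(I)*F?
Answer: 1400/87 ≈ 16.092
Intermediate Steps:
x(o) = -9*o
F = 7/87 (F = 7/(-3 - (-9)*2*5) = 7/(-3 - (-9)*10) = 7/(-3 - 1*(-90)) = 7/(-3 + 90) = 7/87 ≈ 0.080460)
r(w) = 2*w² (r(w) = w*(2*w) = 2*w²)
r(I)*F = (2*10²)*(7/87) = (2*100)*(7/87) = 200*(7/87) = 1400/87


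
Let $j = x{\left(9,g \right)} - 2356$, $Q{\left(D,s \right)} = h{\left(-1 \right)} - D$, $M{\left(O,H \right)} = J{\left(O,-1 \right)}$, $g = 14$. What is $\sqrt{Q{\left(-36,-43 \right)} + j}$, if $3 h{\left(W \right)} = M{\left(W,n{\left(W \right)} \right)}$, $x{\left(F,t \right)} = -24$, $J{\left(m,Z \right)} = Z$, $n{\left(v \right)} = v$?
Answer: $\frac{i \sqrt{21099}}{3} \approx 48.418 i$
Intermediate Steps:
$M{\left(O,H \right)} = -1$
$h{\left(W \right)} = - \frac{1}{3}$ ($h{\left(W \right)} = \frac{1}{3} \left(-1\right) = - \frac{1}{3}$)
$Q{\left(D,s \right)} = - \frac{1}{3} - D$
$j = -2380$ ($j = -24 - 2356 = -2380$)
$\sqrt{Q{\left(-36,-43 \right)} + j} = \sqrt{\left(- \frac{1}{3} - -36\right) - 2380} = \sqrt{\left(- \frac{1}{3} + 36\right) - 2380} = \sqrt{\frac{107}{3} - 2380} = \sqrt{- \frac{7033}{3}} = \frac{i \sqrt{21099}}{3}$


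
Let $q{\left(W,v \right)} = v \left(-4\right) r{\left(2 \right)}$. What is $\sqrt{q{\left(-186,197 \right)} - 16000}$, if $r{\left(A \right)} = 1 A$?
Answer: $26 i \sqrt{26} \approx 132.57 i$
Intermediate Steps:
$r{\left(A \right)} = A$
$q{\left(W,v \right)} = - 8 v$ ($q{\left(W,v \right)} = v \left(-4\right) 2 = - 4 v 2 = - 8 v$)
$\sqrt{q{\left(-186,197 \right)} - 16000} = \sqrt{\left(-8\right) 197 - 16000} = \sqrt{-1576 - 16000} = \sqrt{-17576} = 26 i \sqrt{26}$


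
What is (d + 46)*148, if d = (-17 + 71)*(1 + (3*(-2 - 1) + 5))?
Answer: -17168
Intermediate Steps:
d = -162 (d = 54*(1 + (3*(-3) + 5)) = 54*(1 + (-9 + 5)) = 54*(1 - 4) = 54*(-3) = -162)
(d + 46)*148 = (-162 + 46)*148 = -116*148 = -17168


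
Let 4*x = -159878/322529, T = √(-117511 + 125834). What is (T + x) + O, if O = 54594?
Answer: 35216216513/645058 + √8323 ≈ 54685.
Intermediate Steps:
T = √8323 ≈ 91.230
x = -79939/645058 (x = (-159878/322529)/4 = (-159878*1/322529)/4 = (¼)*(-159878/322529) = -79939/645058 ≈ -0.12393)
(T + x) + O = (√8323 - 79939/645058) + 54594 = (-79939/645058 + √8323) + 54594 = 35216216513/645058 + √8323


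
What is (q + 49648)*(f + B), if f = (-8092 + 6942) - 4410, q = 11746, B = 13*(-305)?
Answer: -584777850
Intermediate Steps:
B = -3965
f = -5560 (f = -1150 - 4410 = -5560)
(q + 49648)*(f + B) = (11746 + 49648)*(-5560 - 3965) = 61394*(-9525) = -584777850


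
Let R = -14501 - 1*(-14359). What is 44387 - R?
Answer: 44529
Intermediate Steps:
R = -142 (R = -14501 + 14359 = -142)
44387 - R = 44387 - 1*(-142) = 44387 + 142 = 44529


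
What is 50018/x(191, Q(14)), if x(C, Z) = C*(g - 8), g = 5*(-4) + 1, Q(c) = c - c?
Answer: -50018/5157 ≈ -9.6991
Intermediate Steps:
Q(c) = 0
g = -19 (g = -20 + 1 = -19)
x(C, Z) = -27*C (x(C, Z) = C*(-19 - 8) = C*(-27) = -27*C)
50018/x(191, Q(14)) = 50018/((-27*191)) = 50018/(-5157) = 50018*(-1/5157) = -50018/5157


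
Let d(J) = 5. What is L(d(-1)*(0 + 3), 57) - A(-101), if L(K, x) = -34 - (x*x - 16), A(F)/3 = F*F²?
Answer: 3087636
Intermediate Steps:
A(F) = 3*F³ (A(F) = 3*(F*F²) = 3*F³)
L(K, x) = -18 - x² (L(K, x) = -34 - (x² - 16) = -34 - (-16 + x²) = -34 + (16 - x²) = -18 - x²)
L(d(-1)*(0 + 3), 57) - A(-101) = (-18 - 1*57²) - 3*(-101)³ = (-18 - 1*3249) - 3*(-1030301) = (-18 - 3249) - 1*(-3090903) = -3267 + 3090903 = 3087636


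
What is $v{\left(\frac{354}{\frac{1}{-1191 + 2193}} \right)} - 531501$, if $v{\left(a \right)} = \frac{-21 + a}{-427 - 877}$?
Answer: $- \frac{693431991}{1304} \approx -5.3177 \cdot 10^{5}$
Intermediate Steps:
$v{\left(a \right)} = \frac{21}{1304} - \frac{a}{1304}$ ($v{\left(a \right)} = \frac{-21 + a}{-1304} = \left(-21 + a\right) \left(- \frac{1}{1304}\right) = \frac{21}{1304} - \frac{a}{1304}$)
$v{\left(\frac{354}{\frac{1}{-1191 + 2193}} \right)} - 531501 = \left(\frac{21}{1304} - \frac{354 \frac{1}{\frac{1}{-1191 + 2193}}}{1304}\right) - 531501 = \left(\frac{21}{1304} - \frac{354 \frac{1}{\frac{1}{1002}}}{1304}\right) - 531501 = \left(\frac{21}{1304} - \frac{354 \cdot 1002}{1304}\right) - 531501 = \left(\frac{21}{1304} - \frac{88677}{326}\right) - 531501 = - \frac{354687}{1304} - 531501 = - \frac{693431991}{1304}$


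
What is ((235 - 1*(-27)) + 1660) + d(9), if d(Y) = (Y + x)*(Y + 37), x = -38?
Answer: 588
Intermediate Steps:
d(Y) = (-38 + Y)*(37 + Y) (d(Y) = (Y - 38)*(Y + 37) = (-38 + Y)*(37 + Y))
((235 - 1*(-27)) + 1660) + d(9) = ((235 - 1*(-27)) + 1660) + (-1406 + 9² - 1*9) = ((235 + 27) + 1660) + (-1406 + 81 - 9) = (262 + 1660) - 1334 = 1922 - 1334 = 588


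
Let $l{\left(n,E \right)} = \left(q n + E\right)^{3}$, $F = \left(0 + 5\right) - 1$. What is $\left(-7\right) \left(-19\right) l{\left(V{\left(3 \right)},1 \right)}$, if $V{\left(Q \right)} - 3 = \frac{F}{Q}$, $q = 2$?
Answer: $\frac{3243737}{27} \approx 1.2014 \cdot 10^{5}$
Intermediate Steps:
$F = 4$ ($F = 5 - 1 = 4$)
$V{\left(Q \right)} = 3 + \frac{4}{Q}$
$l{\left(n,E \right)} = \left(E + 2 n\right)^{3}$ ($l{\left(n,E \right)} = \left(2 n + E\right)^{3} = \left(E + 2 n\right)^{3}$)
$\left(-7\right) \left(-19\right) l{\left(V{\left(3 \right)},1 \right)} = \left(-7\right) \left(-19\right) \left(1 + 2 \left(3 + \frac{4}{3}\right)\right)^{3} = 133 \left(1 + 2 \left(3 + 4 \cdot \frac{1}{3}\right)\right)^{3} = 133 \left(1 + 2 \left(3 + \frac{4}{3}\right)\right)^{3} = 133 \left(1 + 2 \cdot \frac{13}{3}\right)^{3} = 133 \left(1 + \frac{26}{3}\right)^{3} = 133 \left(\frac{29}{3}\right)^{3} = 133 \cdot \frac{24389}{27} = \frac{3243737}{27}$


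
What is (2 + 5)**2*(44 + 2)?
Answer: 2254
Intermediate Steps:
(2 + 5)**2*(44 + 2) = 7**2*46 = 49*46 = 2254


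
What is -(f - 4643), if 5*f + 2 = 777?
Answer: 4488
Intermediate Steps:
f = 155 (f = -2/5 + (1/5)*777 = -2/5 + 777/5 = 155)
-(f - 4643) = -(155 - 4643) = -1*(-4488) = 4488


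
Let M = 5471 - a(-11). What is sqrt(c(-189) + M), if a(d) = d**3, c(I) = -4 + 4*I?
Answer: sqrt(6042) ≈ 77.730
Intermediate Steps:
M = 6802 (M = 5471 - 1*(-11)**3 = 5471 - 1*(-1331) = 5471 + 1331 = 6802)
sqrt(c(-189) + M) = sqrt((-4 + 4*(-189)) + 6802) = sqrt((-4 - 756) + 6802) = sqrt(-760 + 6802) = sqrt(6042)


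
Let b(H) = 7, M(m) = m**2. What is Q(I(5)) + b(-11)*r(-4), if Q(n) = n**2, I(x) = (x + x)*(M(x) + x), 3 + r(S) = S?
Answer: 89951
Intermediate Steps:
r(S) = -3 + S
I(x) = 2*x*(x + x**2) (I(x) = (x + x)*(x**2 + x) = (2*x)*(x + x**2) = 2*x*(x + x**2))
Q(I(5)) + b(-11)*r(-4) = (2*5**2*(1 + 5))**2 + 7*(-3 - 4) = (2*25*6)**2 + 7*(-7) = 300**2 - 49 = 90000 - 49 = 89951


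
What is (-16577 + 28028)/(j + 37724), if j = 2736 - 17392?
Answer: 11451/23068 ≈ 0.49640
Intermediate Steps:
j = -14656
(-16577 + 28028)/(j + 37724) = (-16577 + 28028)/(-14656 + 37724) = 11451/23068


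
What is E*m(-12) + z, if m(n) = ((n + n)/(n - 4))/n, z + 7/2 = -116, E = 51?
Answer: -1007/8 ≈ -125.88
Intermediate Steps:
z = -239/2 (z = -7/2 - 116 = -239/2 ≈ -119.50)
m(n) = 2/(-4 + n) (m(n) = ((2*n)/(-4 + n))/n = (2*n/(-4 + n))/n = 2/(-4 + n))
E*m(-12) + z = 51*(2/(-4 - 12)) - 239/2 = 51*(2/(-16)) - 239/2 = 51*(2*(-1/16)) - 239/2 = 51*(-⅛) - 239/2 = -51/8 - 239/2 = -1007/8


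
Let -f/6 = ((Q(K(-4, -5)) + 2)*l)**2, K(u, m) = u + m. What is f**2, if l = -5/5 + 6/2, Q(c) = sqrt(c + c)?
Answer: -52992 - 193536*I*sqrt(2) ≈ -52992.0 - 2.737e+5*I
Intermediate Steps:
K(u, m) = m + u
Q(c) = sqrt(2)*sqrt(c) (Q(c) = sqrt(2*c) = sqrt(2)*sqrt(c))
l = 2 (l = -5*1/5 + 6*(1/2) = -1 + 3 = 2)
f = -6*(4 + 6*I*sqrt(2))**2 (f = -6*4*(sqrt(2)*sqrt(-5 - 4) + 2)**2 = -6*4*(sqrt(2)*sqrt(-9) + 2)**2 = -6*4*(sqrt(2)*(3*I) + 2)**2 = -6*4*(3*I*sqrt(2) + 2)**2 = -6*4*(2 + 3*I*sqrt(2))**2 = -6*(4 + 6*I*sqrt(2))**2 ≈ 336.0 - 407.29*I)
f**2 = (336 - 288*I*sqrt(2))**2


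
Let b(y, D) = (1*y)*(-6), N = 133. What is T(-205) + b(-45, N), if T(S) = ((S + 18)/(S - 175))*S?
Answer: 12853/76 ≈ 169.12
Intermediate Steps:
b(y, D) = -6*y (b(y, D) = y*(-6) = -6*y)
T(S) = S*(18 + S)/(-175 + S) (T(S) = ((18 + S)/(-175 + S))*S = S*(18 + S)/(-175 + S))
T(-205) + b(-45, N) = -205*(18 - 205)/(-175 - 205) - 6*(-45) = -205*(-187)/(-380) + 270 = -205*(-1/380)*(-187) + 270 = -7667/76 + 270 = 12853/76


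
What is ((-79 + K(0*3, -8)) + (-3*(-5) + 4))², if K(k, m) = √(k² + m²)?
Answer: 2704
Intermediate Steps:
((-79 + K(0*3, -8)) + (-3*(-5) + 4))² = ((-79 + √((0*3)² + (-8)²)) + (-3*(-5) + 4))² = ((-79 + √(0² + 64)) + (15 + 4))² = ((-79 + √(0 + 64)) + 19)² = ((-79 + √64) + 19)² = ((-79 + 8) + 19)² = (-71 + 19)² = (-52)² = 2704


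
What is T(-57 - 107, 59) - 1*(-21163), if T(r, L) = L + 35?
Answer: 21257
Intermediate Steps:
T(r, L) = 35 + L
T(-57 - 107, 59) - 1*(-21163) = (35 + 59) - 1*(-21163) = 94 + 21163 = 21257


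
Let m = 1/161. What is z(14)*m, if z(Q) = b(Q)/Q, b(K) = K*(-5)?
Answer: -5/161 ≈ -0.031056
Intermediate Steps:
b(K) = -5*K
m = 1/161 ≈ 0.0062112
z(Q) = -5 (z(Q) = (-5*Q)/Q = -5)
z(14)*m = -5*1/161 = -5/161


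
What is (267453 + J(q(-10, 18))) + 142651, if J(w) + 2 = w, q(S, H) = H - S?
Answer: 410130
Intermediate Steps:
J(w) = -2 + w
(267453 + J(q(-10, 18))) + 142651 = (267453 + (-2 + (18 - 1*(-10)))) + 142651 = (267453 + (-2 + (18 + 10))) + 142651 = (267453 + (-2 + 28)) + 142651 = (267453 + 26) + 142651 = 267479 + 142651 = 410130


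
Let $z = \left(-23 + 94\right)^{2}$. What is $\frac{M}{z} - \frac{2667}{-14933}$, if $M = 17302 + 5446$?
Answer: $\frac{353140231}{75277253} \approx 4.6912$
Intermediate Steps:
$z = 5041$ ($z = 71^{2} = 5041$)
$M = 22748$
$\frac{M}{z} - \frac{2667}{-14933} = \frac{22748}{5041} - \frac{2667}{-14933} = 22748 \cdot \frac{1}{5041} - - \frac{2667}{14933} = \frac{22748}{5041} + \frac{2667}{14933} = \frac{353140231}{75277253}$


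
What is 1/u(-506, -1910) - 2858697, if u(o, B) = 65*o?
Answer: -94022544331/32890 ≈ -2.8587e+6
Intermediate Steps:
1/u(-506, -1910) - 2858697 = 1/(65*(-506)) - 2858697 = 1/(-32890) - 2858697 = -1/32890 - 2858697 = -94022544331/32890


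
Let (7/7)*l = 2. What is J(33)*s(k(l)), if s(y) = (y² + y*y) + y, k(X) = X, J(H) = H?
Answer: 330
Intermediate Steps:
l = 2
s(y) = y + 2*y² (s(y) = (y² + y²) + y = 2*y² + y = y + 2*y²)
J(33)*s(k(l)) = 33*(2*(1 + 2*2)) = 33*(2*(1 + 4)) = 33*(2*5) = 33*10 = 330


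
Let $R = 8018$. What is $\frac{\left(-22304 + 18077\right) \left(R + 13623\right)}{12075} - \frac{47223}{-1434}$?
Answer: $- \frac{14511899257}{1923950} \approx -7542.8$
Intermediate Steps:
$\frac{\left(-22304 + 18077\right) \left(R + 13623\right)}{12075} - \frac{47223}{-1434} = \frac{\left(-22304 + 18077\right) \left(8018 + 13623\right)}{12075} - \frac{47223}{-1434} = \left(-4227\right) 21641 \cdot \frac{1}{12075} - - \frac{15741}{478} = \left(-91476507\right) \frac{1}{12075} + \frac{15741}{478} = - \frac{30492169}{4025} + \frac{15741}{478} = - \frac{14511899257}{1923950}$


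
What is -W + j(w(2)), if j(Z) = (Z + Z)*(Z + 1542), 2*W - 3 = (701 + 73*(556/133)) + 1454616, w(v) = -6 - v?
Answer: -100063426/133 ≈ -7.5236e+5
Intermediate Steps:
W = 96799074/133 (W = 3/2 + ((701 + 73*(556/133)) + 1454616)/2 = 3/2 + ((701 + 40588/133) + 1454616)/2 = 3/2 + (133821/133 + 1454616)/2 = 3/2 + (1/2)*(193597749/133) = 3/2 + 193597749/266 = 96799074/133 ≈ 7.2781e+5)
j(Z) = 2*Z*(1542 + Z) (j(Z) = (2*Z)*(1542 + Z) = 2*Z*(1542 + Z))
-W + j(w(2)) = -1*96799074/133 + 2*(-6 - 1*2)*(1542 + (-6 - 1*2)) = -96799074/133 + 2*(-6 - 2)*(1542 + (-6 - 2)) = -96799074/133 + 2*(-8)*(1542 - 8) = -96799074/133 + 2*(-8)*1534 = -96799074/133 - 24544 = -100063426/133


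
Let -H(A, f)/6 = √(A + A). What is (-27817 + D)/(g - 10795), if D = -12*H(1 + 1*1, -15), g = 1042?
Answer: 27673/9753 ≈ 2.8374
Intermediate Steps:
H(A, f) = -6*√2*√A (H(A, f) = -6*√(A + A) = -6*√2*√A)
D = 144 (D = -(-72)*√2*√(1 + 1*1) = -(-72)*√2*√(1 + 1) = -(-72)*√2*√2 = -12*(-12) = 144)
(-27817 + D)/(g - 10795) = (-27817 + 144)/(1042 - 10795) = -27673/(-9753) = -27673*(-1/9753) = 27673/9753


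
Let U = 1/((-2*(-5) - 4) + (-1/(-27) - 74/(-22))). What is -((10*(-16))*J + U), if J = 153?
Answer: 68347863/2792 ≈ 24480.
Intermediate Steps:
U = 297/2792 (U = 1/((10 - 4) + (-1*(-1/27) - 74*(-1/22))) = 1/(6 + (1/27 + 37/11)) = 1/(6 + 1010/297) = 1/(2792/297) = 297/2792 ≈ 0.10638)
-((10*(-16))*J + U) = -((10*(-16))*153 + 297/2792) = -(-160*153 + 297/2792) = -(-24480 + 297/2792) = -1*(-68347863/2792) = 68347863/2792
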